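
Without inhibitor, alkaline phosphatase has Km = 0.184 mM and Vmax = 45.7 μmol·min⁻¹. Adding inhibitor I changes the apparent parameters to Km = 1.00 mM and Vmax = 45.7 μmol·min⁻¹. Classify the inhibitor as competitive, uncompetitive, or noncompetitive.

competitive

Km increases (0.184 → 1.00 mM) while Vmax is unchanged — the hallmark of competitive inhibition.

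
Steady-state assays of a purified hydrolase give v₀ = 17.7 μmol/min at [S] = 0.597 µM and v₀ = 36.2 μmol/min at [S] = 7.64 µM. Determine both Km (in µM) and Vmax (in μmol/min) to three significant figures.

Km = 0.743 µM; Vmax = 39.7 μmol/min

From v = Vmax[S]/(Km+[S]), each point gives Vmax = v(Km+[S])/[S].
Equating: 17.7(Km+0.597)/0.597 = 36.2(Km+7.64)/7.64.
29.65·Km + 17.7 = 4.738·Km + 36.2, so (29.65 − 4.738)·Km = 36.2 − 17.7.
Km = 18.50/24.91 = 0.743 µM; then Vmax = 17.7(0.743+0.597)/0.597 = 39.7 μmol/min.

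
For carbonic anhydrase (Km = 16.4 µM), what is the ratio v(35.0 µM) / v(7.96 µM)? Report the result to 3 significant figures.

The fractional saturations are [S]/(Km+[S]) = 7.96/24.36 = 0.3268 and 35.0/51.40 = 0.6809.
v₂/v₁ is just their ratio: 0.6809/0.3268 = 2.08.

2.08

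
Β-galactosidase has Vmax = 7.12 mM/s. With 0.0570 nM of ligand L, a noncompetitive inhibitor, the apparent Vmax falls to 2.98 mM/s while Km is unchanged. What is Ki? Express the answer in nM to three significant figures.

Noncompetitive: Vmax,app = Vmax/α with α = 1 + [I]/Ki.
α = Vmax/Vmax,app = 7.12/2.98 = 2.389.
Ki = [I]/(α − 1) = 0.0570/1.389 = 0.0410 nM.

0.0410 nM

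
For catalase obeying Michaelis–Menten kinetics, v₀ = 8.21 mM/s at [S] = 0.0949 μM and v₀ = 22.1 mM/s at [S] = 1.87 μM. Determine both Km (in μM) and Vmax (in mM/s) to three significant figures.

In reciprocal form, 1/v = (Km/Vmax)·(1/[S]) + 1/Vmax. The two points give (1/[S], 1/v) = (10.54, 0.1218) and (0.5348, 0.04525).
Slope = (0.1218 − 0.04525)/(10.54 − 0.5348) = 0.007653; intercept = 0.1218 − 0.007653×10.54 = 0.04116.
Vmax = 1/intercept = 24.3 mM/s; Km = slope × Vmax = 0.007653 × 24.3 = 0.186 μM.

Km = 0.186 μM; Vmax = 24.3 mM/s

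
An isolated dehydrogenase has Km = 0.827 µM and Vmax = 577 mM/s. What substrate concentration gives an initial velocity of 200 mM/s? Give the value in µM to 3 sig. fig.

0.439 µM

The required fractional saturation is v/Vmax = 200/577 = 0.3466.
Then [S]/(Km+[S]) = 0.3466 ⇒ [S] = 0.827 × 0.3466/(1 − 0.3466) = 0.439 µM.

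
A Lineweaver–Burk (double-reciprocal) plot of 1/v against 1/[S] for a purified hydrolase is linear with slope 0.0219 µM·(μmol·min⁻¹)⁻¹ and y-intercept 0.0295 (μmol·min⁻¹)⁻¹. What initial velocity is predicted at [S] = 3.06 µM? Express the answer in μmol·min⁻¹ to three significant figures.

The y-intercept is 1/Vmax, so Vmax = 1/0.0295 = 33.9 μmol·min⁻¹.
The slope is Km/Vmax, so Km = 0.0219 × 33.9 = 0.742 µM.
Then v = 33.9 × 3.06/(0.742 + 3.06) = 27.3 μmol·min⁻¹.

27.3 μmol·min⁻¹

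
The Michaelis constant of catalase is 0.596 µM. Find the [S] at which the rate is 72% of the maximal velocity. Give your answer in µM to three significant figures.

1.53 µM

v/Vmax = [S]/(Km+[S]) = 0.72, so [S] = Km·0.72/(1 − 0.72) = 0.596 × 2.571.
[S] = 1.53 µM.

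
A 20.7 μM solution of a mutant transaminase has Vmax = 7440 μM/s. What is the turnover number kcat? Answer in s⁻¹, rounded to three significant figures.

359 s⁻¹

kcat = Vmax/[E]total = 7440 μM/s / 20.7 μM = 359 s⁻¹.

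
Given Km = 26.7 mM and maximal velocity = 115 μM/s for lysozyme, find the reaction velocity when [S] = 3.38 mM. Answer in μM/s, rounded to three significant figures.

[S]/(Km+[S]) = 3.38/30.08 = 0.1124, the fractional saturation.
v = 0.1124 × Vmax = 0.1124 × 115 = 12.9 μM/s.

12.9 μM/s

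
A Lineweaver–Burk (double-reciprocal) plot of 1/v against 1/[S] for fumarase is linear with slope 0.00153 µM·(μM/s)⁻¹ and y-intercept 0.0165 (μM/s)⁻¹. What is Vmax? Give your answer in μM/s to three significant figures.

The y-intercept of a Lineweaver–Burk plot equals 1/Vmax, so Vmax = 1/0.0165 = 60.6 μM/s.

60.6 μM/s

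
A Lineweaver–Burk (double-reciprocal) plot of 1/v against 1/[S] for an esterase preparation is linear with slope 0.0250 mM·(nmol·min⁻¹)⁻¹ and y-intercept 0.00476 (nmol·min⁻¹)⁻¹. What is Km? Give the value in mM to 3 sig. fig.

y-intercept = 1/Vmax ⇒ Vmax = 210 nmol·min⁻¹; slope = Km/Vmax ⇒ Km = slope × Vmax.
Km = 0.0250 × 210 = 5.25 mM.

5.25 mM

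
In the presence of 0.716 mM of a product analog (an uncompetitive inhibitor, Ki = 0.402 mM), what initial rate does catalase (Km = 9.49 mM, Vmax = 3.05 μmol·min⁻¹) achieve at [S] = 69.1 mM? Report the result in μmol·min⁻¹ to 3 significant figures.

1.05 μmol·min⁻¹

α = 1 + [I]/Ki = 1 + 0.716/0.402 = 2.781.
For an uncompetitive inhibitor, both parameters are divided by α, giving Vmax/α and Km/α: Km,app = 3.41 mM, Vmax,app = 1.10 μmol·min⁻¹.
v = Vmax,app·[S]/(Km,app + [S]) = 1.10 × 69.1/(3.41 + 69.1) = 1.05 μmol·min⁻¹.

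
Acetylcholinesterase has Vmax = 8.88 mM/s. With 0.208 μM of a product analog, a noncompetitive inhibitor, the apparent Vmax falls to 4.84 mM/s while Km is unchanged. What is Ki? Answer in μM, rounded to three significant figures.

0.249 μM

Noncompetitive: Vmax,app = Vmax/α with α = 1 + [I]/Ki.
α = Vmax/Vmax,app = 8.88/4.84 = 1.835.
Ki = [I]/(α − 1) = 0.208/0.8347 = 0.249 μM.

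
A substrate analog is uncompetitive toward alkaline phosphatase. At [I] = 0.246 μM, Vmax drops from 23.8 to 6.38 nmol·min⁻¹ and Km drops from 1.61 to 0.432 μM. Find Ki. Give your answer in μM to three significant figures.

Uncompetitive: Vmax,app = Vmax/α (and Km,app = Km/α) with α = 1 + [I]/Ki.
α = Vmax/Vmax,app = 23.8/6.38 = 3.730.
Since α = 1 + [I]/Ki, [I]/Ki = 3.730 − 1 = 2.730 and Ki = 0.246/2.730 = 0.0901 μM.

0.0901 μM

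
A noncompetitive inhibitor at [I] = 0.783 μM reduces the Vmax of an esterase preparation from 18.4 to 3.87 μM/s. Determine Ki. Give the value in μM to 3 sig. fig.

0.209 μM

Noncompetitive: Vmax,app = Vmax/α with α = 1 + [I]/Ki.
α = Vmax/Vmax,app = 18.4/3.87 = 4.755.
Since α = 1 + [I]/Ki, [I]/Ki = 4.755 − 1 = 3.755 and Ki = 0.783/3.755 = 0.209 μM.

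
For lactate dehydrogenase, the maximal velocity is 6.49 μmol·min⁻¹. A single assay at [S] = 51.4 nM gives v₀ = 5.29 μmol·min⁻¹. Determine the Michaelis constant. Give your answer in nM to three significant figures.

11.7 nM

v/Vmax = 5.29/6.49 = 0.8151 = [S]/(Km+[S]).
So Km + [S] = [S]/0.8151 = 63.06 nM, giving Km = 63.06 − 51.4 = 11.7 nM.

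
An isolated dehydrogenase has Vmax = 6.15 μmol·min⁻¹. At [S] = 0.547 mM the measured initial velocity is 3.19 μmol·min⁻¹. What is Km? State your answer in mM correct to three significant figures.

From v = Vmax[S]/(Km+[S]), Km = [S](Vmax − v)/v.
Km = 0.547 × (6.15 − 3.19) / 3.19 = 1.619/3.19 = 0.508 mM.

0.508 mM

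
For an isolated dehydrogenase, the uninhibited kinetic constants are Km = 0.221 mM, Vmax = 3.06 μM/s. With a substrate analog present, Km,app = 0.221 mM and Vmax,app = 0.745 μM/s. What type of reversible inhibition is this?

noncompetitive

Vmax decreases (3.06 → 0.745 μM/s) while Km is unchanged — pure noncompetitive inhibition.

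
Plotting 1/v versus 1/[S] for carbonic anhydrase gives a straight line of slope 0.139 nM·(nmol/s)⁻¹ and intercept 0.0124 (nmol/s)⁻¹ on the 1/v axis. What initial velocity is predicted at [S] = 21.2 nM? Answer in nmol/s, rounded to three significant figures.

52.8 nmol/s

The y-intercept is 1/Vmax, so Vmax = 1/0.0124 = 80.6 nmol/s.
The slope is Km/Vmax, so Km = 0.139 × 80.6 = 11.2 nM.
Then v = 80.6 × 21.2/(11.2 + 21.2) = 52.8 nmol/s.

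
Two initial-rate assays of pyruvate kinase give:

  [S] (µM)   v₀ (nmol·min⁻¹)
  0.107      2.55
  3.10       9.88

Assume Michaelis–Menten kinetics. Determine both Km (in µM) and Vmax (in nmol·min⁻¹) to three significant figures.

Km = 0.355 µM; Vmax = 11.0 nmol·min⁻¹

From v = Vmax[S]/(Km+[S]), each point gives Vmax = v(Km+[S])/[S].
Equating: 2.55(Km+0.107)/0.107 = 9.88(Km+3.10)/3.10.
23.83·Km + 2.55 = 3.187·Km + 9.88, so (23.83 − 3.187)·Km = 9.88 − 2.55.
Km = 7.330/20.64 = 0.355 µM; then Vmax = 2.55(0.355+0.107)/0.107 = 11.0 nmol·min⁻¹.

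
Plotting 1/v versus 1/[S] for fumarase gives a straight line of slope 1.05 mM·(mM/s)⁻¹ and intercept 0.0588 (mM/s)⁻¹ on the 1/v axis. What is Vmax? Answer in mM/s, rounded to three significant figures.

17.0 mM/s

The y-intercept of a Lineweaver–Burk plot equals 1/Vmax, so Vmax = 1/0.0588 = 17.0 mM/s.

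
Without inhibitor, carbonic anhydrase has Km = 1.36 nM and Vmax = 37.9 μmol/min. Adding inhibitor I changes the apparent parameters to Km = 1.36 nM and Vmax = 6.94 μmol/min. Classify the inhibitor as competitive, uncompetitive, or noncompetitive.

noncompetitive

Vmax decreases (37.9 → 6.94 μmol/min) while Km is unchanged — pure noncompetitive inhibition.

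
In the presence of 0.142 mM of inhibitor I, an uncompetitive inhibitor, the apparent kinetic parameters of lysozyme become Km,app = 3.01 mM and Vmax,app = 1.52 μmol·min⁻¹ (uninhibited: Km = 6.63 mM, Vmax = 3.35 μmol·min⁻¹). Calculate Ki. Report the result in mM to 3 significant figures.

Uncompetitive: Vmax,app = Vmax/α (and Km,app = Km/α) with α = 1 + [I]/Ki.
α = Vmax/Vmax,app = 3.35/1.52 = 2.204.
Ki = [I]/(α − 1) = 0.142/1.204 = 0.118 mM.

0.118 mM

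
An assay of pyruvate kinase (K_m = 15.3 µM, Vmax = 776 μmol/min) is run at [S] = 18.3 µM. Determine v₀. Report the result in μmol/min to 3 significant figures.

v = Vmax·[S]/(Km + [S]) = 776 × 18.3 / (15.3 + 18.3)
  = 14200 / 33.60 = 423 μmol/min.

423 μmol/min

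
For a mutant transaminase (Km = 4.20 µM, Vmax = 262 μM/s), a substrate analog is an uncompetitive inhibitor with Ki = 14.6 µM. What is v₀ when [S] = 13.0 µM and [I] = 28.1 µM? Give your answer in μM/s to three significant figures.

α = 1 + [I]/Ki = 1 + 28.1/14.6 = 2.925.
For an uncompetitive inhibitor, both parameters are divided by α, giving Vmax/α and Km/α: Km,app = 1.44 µM, Vmax,app = 89.6 μM/s.
v = Vmax,app·[S]/(Km,app + [S]) = 89.6 × 13.0/(1.44 + 13.0) = 80.7 μM/s.

80.7 μM/s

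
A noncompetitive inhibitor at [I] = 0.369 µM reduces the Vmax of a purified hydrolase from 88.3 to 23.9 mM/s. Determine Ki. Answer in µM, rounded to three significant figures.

0.137 µM

Noncompetitive: Vmax,app = Vmax/α with α = 1 + [I]/Ki.
α = Vmax/Vmax,app = 88.3/23.9 = 3.695.
Since α = 1 + [I]/Ki, [I]/Ki = 3.695 − 1 = 2.695 and Ki = 0.369/2.695 = 0.137 µM.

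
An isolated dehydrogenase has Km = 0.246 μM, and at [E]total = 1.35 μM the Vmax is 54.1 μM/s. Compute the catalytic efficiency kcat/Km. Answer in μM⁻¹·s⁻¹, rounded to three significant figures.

kcat = Vmax/[E]total = 54.1/1.35 = 40.1 s⁻¹.
kcat/Km = 40.1/0.246 = 163 μM⁻¹·s⁻¹.

163 μM⁻¹·s⁻¹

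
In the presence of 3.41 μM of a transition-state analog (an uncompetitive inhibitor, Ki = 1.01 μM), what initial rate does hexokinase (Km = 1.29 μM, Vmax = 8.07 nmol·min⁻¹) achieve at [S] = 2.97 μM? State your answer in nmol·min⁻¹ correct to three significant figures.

With α = 1 + [I]/Ki = 1 + 3.41/1.01 = 4.376, the uncompetitive rate law is v = (Vmax/α)·[S] / (Km/α + [S]).
v = (8.07/4.376)×2.97 / (1.29/4.376 + 2.97) = 5.477/3.265 = 1.68 nmol·min⁻¹.

1.68 nmol·min⁻¹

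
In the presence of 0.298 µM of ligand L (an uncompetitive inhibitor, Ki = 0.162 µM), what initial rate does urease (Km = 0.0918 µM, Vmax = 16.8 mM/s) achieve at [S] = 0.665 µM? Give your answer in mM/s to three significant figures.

α = 1 + [I]/Ki = 1 + 0.298/0.162 = 2.840.
For an uncompetitive inhibitor, both parameters are divided by α, giving Vmax/α and Km/α: Km,app = 0.0323 µM, Vmax,app = 5.92 mM/s.
v = Vmax,app·[S]/(Km,app + [S]) = 5.92 × 0.665/(0.0323 + 0.665) = 5.64 mM/s.

5.64 mM/s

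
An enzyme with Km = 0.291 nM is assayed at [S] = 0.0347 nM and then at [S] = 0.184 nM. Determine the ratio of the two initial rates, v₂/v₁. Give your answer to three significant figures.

3.64

Since Vmax cancels, v₂/v₁ = [S]₂(Km+[S]₁) / [S]₁(Km+[S]₂).
= 0.184×(0.291+0.0347) / (0.0347×(0.291+0.184)) = 0.05993/0.01648 = 3.64.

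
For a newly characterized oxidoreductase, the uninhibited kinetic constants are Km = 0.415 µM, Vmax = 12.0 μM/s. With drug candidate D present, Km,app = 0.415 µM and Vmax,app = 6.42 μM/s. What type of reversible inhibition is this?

Vmax decreases (12.0 → 6.42 μM/s) while Km is unchanged — pure noncompetitive inhibition.

noncompetitive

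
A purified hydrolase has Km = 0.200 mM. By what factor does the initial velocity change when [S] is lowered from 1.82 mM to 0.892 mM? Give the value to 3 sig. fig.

Since Vmax cancels, v₂/v₁ = [S]₂(Km+[S]₁) / [S]₁(Km+[S]₂).
= 0.892×(0.200+1.82) / (1.82×(0.200+0.892)) = 1.802/1.987 = 0.907.

0.907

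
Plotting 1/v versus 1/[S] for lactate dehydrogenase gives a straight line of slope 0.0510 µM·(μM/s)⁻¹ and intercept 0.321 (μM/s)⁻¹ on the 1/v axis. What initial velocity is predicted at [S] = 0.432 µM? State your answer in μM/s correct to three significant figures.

The y-intercept is 1/Vmax, so Vmax = 1/0.321 = 3.12 μM/s.
The slope is Km/Vmax, so Km = 0.0510 × 3.12 = 0.159 µM.
Then v = 3.12 × 0.432/(0.159 + 0.432) = 2.28 μM/s.

2.28 μM/s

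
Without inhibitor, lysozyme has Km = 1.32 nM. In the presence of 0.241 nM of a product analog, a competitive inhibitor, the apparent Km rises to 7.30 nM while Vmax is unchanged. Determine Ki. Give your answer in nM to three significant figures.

0.0532 nM

Competitive: Km,app = α·Km with α = 1 + [I]/Ki.
α = Km,app/Km = 7.30/1.32 = 5.530.
Ki = [I]/(α − 1) = 0.241/4.530 = 0.0532 nM.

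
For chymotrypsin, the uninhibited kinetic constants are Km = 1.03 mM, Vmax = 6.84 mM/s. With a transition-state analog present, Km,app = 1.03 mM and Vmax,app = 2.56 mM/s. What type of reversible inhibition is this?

noncompetitive

Vmax decreases (6.84 → 2.56 mM/s) while Km is unchanged — pure noncompetitive inhibition.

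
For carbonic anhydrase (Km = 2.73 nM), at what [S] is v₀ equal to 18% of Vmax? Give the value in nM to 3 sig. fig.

0.599 nM

v/Vmax = [S]/(Km+[S]) = 0.18, so [S] = Km·0.18/(1 − 0.18) = 2.73 × 0.2195.
[S] = 0.599 nM.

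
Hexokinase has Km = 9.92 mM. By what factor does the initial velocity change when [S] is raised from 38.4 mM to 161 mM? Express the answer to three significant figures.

1.19

Since Vmax cancels, v₂/v₁ = [S]₂(Km+[S]₁) / [S]₁(Km+[S]₂).
= 161×(9.92+38.4) / (38.4×(9.92+161)) = 7780/6563 = 1.19.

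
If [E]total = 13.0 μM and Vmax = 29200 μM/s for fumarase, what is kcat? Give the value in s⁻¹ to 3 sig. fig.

kcat = Vmax/[E]total = 29200 μM/s / 13.0 μM = 2250 s⁻¹.

2250 s⁻¹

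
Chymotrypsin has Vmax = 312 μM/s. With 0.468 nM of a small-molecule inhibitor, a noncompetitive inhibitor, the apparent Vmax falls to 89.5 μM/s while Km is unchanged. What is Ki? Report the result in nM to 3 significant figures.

Noncompetitive: Vmax,app = Vmax/α with α = 1 + [I]/Ki.
α = Vmax/Vmax,app = 312/89.5 = 3.486.
Since α = 1 + [I]/Ki, [I]/Ki = 3.486 − 1 = 2.486 and Ki = 0.468/2.486 = 0.188 nM.

0.188 nM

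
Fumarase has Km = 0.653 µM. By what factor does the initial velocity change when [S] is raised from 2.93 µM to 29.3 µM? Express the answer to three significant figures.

1.20

The fractional saturations are [S]/(Km+[S]) = 2.93/3.583 = 0.8178 and 29.3/29.95 = 0.9782.
v₂/v₁ is just their ratio: 0.9782/0.8178 = 1.20.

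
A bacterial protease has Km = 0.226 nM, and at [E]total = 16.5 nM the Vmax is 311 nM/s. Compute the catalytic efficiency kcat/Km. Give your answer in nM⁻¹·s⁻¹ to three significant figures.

kcat = Vmax/[E]total = 311/16.5 = 18.8 s⁻¹.
kcat/Km = 18.8/0.226 = 83.4 nM⁻¹·s⁻¹.

83.4 nM⁻¹·s⁻¹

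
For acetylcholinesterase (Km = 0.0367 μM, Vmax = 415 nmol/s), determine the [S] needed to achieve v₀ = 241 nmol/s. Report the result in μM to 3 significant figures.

0.0508 μM

The required fractional saturation is v/Vmax = 241/415 = 0.5807.
Then [S]/(Km+[S]) = 0.5807 ⇒ [S] = 0.0367 × 0.5807/(1 − 0.5807) = 0.0508 μM.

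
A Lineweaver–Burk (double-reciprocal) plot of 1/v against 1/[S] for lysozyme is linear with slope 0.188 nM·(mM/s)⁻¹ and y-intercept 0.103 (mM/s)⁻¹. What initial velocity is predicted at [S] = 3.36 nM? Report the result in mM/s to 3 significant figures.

6.29 mM/s

The y-intercept is 1/Vmax, so Vmax = 1/0.103 = 9.71 mM/s.
The slope is Km/Vmax, so Km = 0.188 × 9.71 = 1.83 nM.
Then v = 9.71 × 3.36/(1.83 + 3.36) = 6.29 mM/s.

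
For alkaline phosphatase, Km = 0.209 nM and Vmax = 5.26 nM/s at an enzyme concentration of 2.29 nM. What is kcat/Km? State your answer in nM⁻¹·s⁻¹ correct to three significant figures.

11.0 nM⁻¹·s⁻¹

kcat = Vmax/[E]total = 5.26/2.29 = 2.30 s⁻¹.
kcat/Km = 2.30/0.209 = 11.0 nM⁻¹·s⁻¹.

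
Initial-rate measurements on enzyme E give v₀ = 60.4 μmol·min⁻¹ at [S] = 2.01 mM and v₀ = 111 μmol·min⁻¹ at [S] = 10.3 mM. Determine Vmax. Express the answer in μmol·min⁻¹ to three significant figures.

In reciprocal form, 1/v = (Km/Vmax)·(1/[S]) + 1/Vmax. The two points give (1/[S], 1/v) = (0.4975, 0.01656) and (0.09709, 0.009009).
Slope = (0.01656 − 0.009009)/(0.4975 − 0.09709) = 0.01885; intercept = 0.01656 − 0.01885×0.4975 = 0.007179.
Vmax = 1/intercept = 139 μmol·min⁻¹; Km = slope × Vmax = 0.01885 × 139 = 2.63 mM.

139 μmol·min⁻¹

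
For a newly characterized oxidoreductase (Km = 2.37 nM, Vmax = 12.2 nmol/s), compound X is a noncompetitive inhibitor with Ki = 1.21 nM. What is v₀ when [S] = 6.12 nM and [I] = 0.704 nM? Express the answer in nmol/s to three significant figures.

5.56 nmol/s

With α = 1 + [I]/Ki = 1 + 0.704/1.21 = 1.582, the noncompetitive rate law is v = (Vmax/α)·[S] / (Km + [S]).
v = (12.2/1.582)×6.12 / (2.37 + 6.12) = 47.20/8.490 = 5.56 nmol/s.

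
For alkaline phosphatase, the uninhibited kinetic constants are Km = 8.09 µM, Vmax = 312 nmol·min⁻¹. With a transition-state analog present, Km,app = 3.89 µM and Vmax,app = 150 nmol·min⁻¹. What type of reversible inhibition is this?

uncompetitive

Both Km and Vmax decrease by the same factor (~2.08-fold) — characteristic of uncompetitive inhibition.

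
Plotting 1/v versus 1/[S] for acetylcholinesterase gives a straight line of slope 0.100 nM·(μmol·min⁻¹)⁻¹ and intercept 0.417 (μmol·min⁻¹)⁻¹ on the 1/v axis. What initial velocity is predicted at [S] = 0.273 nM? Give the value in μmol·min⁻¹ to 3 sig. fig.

The y-intercept is 1/Vmax, so Vmax = 1/0.417 = 2.40 μmol·min⁻¹.
The slope is Km/Vmax, so Km = 0.100 × 2.40 = 0.240 nM.
Then v = 2.40 × 0.273/(0.240 + 0.273) = 1.28 μmol·min⁻¹.

1.28 μmol·min⁻¹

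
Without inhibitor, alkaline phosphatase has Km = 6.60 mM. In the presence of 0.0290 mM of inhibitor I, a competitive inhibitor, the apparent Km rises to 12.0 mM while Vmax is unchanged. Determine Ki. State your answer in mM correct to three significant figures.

0.0354 mM

Competitive: Km,app = α·Km with α = 1 + [I]/Ki.
α = Km,app/Km = 12.0/6.60 = 1.818.
Ki = [I]/(α − 1) = 0.0290/0.8182 = 0.0354 mM.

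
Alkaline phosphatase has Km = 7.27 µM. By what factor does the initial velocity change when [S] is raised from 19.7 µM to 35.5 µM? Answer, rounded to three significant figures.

Since Vmax cancels, v₂/v₁ = [S]₂(Km+[S]₁) / [S]₁(Km+[S]₂).
= 35.5×(7.27+19.7) / (19.7×(7.27+35.5)) = 957.4/842.6 = 1.14.

1.14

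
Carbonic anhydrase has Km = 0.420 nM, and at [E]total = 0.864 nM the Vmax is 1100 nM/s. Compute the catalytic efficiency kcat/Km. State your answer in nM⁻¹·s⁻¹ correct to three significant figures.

kcat = Vmax/[E]total = 1100/0.864 = 1270 s⁻¹.
kcat/Km = 1270/0.420 = 3030 nM⁻¹·s⁻¹.

3030 nM⁻¹·s⁻¹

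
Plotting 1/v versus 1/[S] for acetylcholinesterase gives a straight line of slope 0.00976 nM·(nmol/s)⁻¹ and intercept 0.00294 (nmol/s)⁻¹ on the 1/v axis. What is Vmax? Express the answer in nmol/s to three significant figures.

340 nmol/s

The y-intercept of a Lineweaver–Burk plot equals 1/Vmax, so Vmax = 1/0.00294 = 340 nmol/s.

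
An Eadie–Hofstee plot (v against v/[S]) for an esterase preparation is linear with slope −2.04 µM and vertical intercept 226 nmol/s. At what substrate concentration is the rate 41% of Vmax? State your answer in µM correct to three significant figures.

1.42 µM

The Eadie–Hofstee slope gives Km = 2.04 µM (slope = −Km).
v/Vmax = [S]/(Km+[S]) = 0.41 ⇒ [S] = Km·0.41/(1−0.41) = 2.04 × 0.6949 = 1.42 µM.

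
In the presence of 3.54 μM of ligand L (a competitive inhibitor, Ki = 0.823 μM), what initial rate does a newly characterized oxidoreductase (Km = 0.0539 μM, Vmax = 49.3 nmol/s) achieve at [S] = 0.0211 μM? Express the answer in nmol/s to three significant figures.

3.39 nmol/s

With α = 1 + [I]/Ki = 1 + 3.54/0.823 = 5.301, the competitive rate law is v = Vmax[S] / (αKm + [S]).
v = 49.3×0.0211 / (5.301×0.0539 + 0.0211) = 1.040/0.3068 = 3.39 nmol/s.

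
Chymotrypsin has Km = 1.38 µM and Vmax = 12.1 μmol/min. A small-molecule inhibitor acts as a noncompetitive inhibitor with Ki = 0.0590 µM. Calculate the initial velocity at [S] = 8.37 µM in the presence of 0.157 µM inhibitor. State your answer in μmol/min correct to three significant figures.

2.84 μmol/min

With α = 1 + [I]/Ki = 1 + 0.157/0.0590 = 3.661, the noncompetitive rate law is v = (Vmax/α)·[S] / (Km + [S]).
v = (12.1/3.661)×8.37 / (1.38 + 8.37) = 27.66/9.750 = 2.84 μmol/min.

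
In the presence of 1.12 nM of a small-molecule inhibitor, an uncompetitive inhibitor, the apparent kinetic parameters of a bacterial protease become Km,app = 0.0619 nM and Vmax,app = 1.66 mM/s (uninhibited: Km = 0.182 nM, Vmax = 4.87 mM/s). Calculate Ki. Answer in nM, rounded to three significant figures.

0.579 nM

Uncompetitive: Vmax,app = Vmax/α (and Km,app = Km/α) with α = 1 + [I]/Ki.
α = Vmax/Vmax,app = 4.87/1.66 = 2.934.
Since α = 1 + [I]/Ki, [I]/Ki = 2.934 − 1 = 1.934 and Ki = 1.12/1.934 = 0.579 nM.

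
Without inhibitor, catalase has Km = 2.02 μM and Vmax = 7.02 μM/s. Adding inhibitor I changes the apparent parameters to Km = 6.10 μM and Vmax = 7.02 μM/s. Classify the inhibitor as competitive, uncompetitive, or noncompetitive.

competitive

Km increases (2.02 → 6.10 μM) while Vmax is unchanged — the hallmark of competitive inhibition.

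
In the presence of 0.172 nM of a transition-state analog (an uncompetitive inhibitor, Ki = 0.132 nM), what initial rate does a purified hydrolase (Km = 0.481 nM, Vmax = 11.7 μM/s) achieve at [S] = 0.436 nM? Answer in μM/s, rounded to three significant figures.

3.43 μM/s

With α = 1 + [I]/Ki = 1 + 0.172/0.132 = 2.303, the uncompetitive rate law is v = (Vmax/α)·[S] / (Km/α + [S]).
v = (11.7/2.303)×0.436 / (0.481/2.303 + 0.436) = 2.215/0.6449 = 3.43 μM/s.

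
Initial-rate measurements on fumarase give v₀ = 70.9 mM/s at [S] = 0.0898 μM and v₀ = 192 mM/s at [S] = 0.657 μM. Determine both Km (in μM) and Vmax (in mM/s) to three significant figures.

From v = Vmax[S]/(Km+[S]), each point gives Vmax = v(Km+[S])/[S].
Equating: 70.9(Km+0.0898)/0.0898 = 192(Km+0.657)/0.657.
789.5·Km + 70.9 = 292.2·Km + 192, so (789.5 − 292.2)·Km = 192 − 70.9.
Km = 121.1/497.3 = 0.244 μM; then Vmax = 70.9(0.244+0.0898)/0.0898 = 263 mM/s.

Km = 0.244 μM; Vmax = 263 mM/s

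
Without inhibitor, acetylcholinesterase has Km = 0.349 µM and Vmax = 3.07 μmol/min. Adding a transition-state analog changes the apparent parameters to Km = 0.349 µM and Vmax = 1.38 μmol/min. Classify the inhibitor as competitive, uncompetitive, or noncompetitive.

Vmax decreases (3.07 → 1.38 μmol/min) while Km is unchanged — pure noncompetitive inhibition.

noncompetitive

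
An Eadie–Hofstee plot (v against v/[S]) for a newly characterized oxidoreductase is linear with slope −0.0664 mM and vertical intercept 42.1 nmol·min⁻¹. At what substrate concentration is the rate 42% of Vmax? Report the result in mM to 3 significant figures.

The Eadie–Hofstee slope gives Km = 0.0664 mM (slope = −Km).
v/Vmax = [S]/(Km+[S]) = 0.42 ⇒ [S] = Km·0.42/(1−0.42) = 0.0664 × 0.7241 = 0.0481 mM.

0.0481 mM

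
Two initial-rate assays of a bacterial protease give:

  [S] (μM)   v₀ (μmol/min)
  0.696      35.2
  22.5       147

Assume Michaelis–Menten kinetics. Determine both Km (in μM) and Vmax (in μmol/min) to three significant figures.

Km = 2.54 μM; Vmax = 164 μmol/min

In reciprocal form, 1/v = (Km/Vmax)·(1/[S]) + 1/Vmax. The two points give (1/[S], 1/v) = (1.437, 0.02841) and (0.04444, 0.006803).
Slope = (0.02841 − 0.006803)/(1.437 − 0.04444) = 0.01552; intercept = 0.02841 − 0.01552×1.437 = 0.006113.
Vmax = 1/intercept = 164 μmol/min; Km = slope × Vmax = 0.01552 × 164 = 2.54 μM.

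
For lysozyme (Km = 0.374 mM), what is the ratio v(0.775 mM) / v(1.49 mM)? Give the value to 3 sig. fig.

Since Vmax cancels, v₂/v₁ = [S]₂(Km+[S]₁) / [S]₁(Km+[S]₂).
= 0.775×(0.374+1.49) / (1.49×(0.374+0.775)) = 1.445/1.712 = 0.844.

0.844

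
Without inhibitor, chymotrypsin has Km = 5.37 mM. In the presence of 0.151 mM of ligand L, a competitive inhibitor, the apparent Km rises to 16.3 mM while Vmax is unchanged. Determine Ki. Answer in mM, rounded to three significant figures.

0.0742 mM

Competitive: Km,app = α·Km with α = 1 + [I]/Ki.
α = Km,app/Km = 16.3/5.37 = 3.035.
Ki = [I]/(α − 1) = 0.151/2.035 = 0.0742 mM.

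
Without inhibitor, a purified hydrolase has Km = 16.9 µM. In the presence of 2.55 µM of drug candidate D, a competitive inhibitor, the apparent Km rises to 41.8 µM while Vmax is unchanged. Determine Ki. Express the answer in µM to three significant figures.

1.73 µM

Competitive: Km,app = α·Km with α = 1 + [I]/Ki.
α = Km,app/Km = 41.8/16.9 = 2.473.
Ki = [I]/(α − 1) = 2.55/1.473 = 1.73 µM.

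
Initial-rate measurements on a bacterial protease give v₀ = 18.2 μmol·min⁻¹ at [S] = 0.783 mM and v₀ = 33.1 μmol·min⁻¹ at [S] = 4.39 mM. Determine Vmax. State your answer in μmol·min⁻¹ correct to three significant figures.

From v = Vmax[S]/(Km+[S]), each point gives Vmax = v(Km+[S])/[S].
Equating: 18.2(Km+0.783)/0.783 = 33.1(Km+4.39)/4.39.
23.24·Km + 18.2 = 7.540·Km + 33.1, so (23.24 − 7.540)·Km = 33.1 − 18.2.
Km = 14.90/15.70 = 0.949 mM; then Vmax = 18.2(0.949+0.783)/0.783 = 40.3 μmol·min⁻¹.

40.3 μmol·min⁻¹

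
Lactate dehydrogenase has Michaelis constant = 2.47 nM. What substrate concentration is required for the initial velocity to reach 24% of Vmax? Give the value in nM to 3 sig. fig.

0.780 nM

v/Vmax = [S]/(Km+[S]) = 0.24, so [S] = Km·0.24/(1 − 0.24) = 2.47 × 0.3158.
[S] = 0.780 nM.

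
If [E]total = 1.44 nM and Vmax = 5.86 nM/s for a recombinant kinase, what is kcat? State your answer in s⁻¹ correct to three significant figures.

kcat = Vmax/[E]total = 5.86 nM/s / 1.44 nM = 4.07 s⁻¹.

4.07 s⁻¹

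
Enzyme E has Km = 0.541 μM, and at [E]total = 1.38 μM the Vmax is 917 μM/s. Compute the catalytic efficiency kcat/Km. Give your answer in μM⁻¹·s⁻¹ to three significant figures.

kcat = Vmax/[E]total = 917/1.38 = 664 s⁻¹.
kcat/Km = 664/0.541 = 1230 μM⁻¹·s⁻¹.

1230 μM⁻¹·s⁻¹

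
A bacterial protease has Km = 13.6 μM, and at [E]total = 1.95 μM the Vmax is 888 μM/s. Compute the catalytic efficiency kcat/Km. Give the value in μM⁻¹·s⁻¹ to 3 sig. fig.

kcat = Vmax/[E]total = 888/1.95 = 455 s⁻¹.
kcat/Km = 455/13.6 = 33.5 μM⁻¹·s⁻¹.

33.5 μM⁻¹·s⁻¹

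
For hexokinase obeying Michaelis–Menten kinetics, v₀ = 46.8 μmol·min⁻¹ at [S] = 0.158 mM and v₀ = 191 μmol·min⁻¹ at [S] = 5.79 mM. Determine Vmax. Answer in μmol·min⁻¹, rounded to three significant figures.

209 μmol·min⁻¹

From v = Vmax[S]/(Km+[S]), each point gives Vmax = v(Km+[S])/[S].
Equating: 46.8(Km+0.158)/0.158 = 191(Km+5.79)/5.79.
296.2·Km + 46.8 = 32.99·Km + 191, so (296.2 − 32.99)·Km = 191 − 46.8.
Km = 144.2/263.2 = 0.548 mM; then Vmax = 46.8(0.548+0.158)/0.158 = 209 μmol·min⁻¹.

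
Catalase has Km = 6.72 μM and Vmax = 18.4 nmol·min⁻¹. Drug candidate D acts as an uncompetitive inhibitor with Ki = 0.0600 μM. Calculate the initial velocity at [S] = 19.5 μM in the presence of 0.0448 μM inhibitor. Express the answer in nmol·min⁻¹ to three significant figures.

8.80 nmol·min⁻¹

With α = 1 + [I]/Ki = 1 + 0.0448/0.0600 = 1.747, the uncompetitive rate law is v = (Vmax/α)·[S] / (Km/α + [S]).
v = (18.4/1.747)×19.5 / (6.72/1.747 + 19.5) = 205.4/23.35 = 8.80 nmol·min⁻¹.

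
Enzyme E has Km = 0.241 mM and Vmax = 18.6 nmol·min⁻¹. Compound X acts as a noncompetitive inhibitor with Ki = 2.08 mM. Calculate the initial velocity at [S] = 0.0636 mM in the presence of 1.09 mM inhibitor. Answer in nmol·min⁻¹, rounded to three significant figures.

α = 1 + [I]/Ki = 1 + 1.09/2.08 = 1.524.
For a noncompetitive inhibitor, Vmax is reduced to Vmax/α while Km is unchanged: Km,app = 0.241 mM, Vmax,app = 12.2 nmol·min⁻¹.
v = Vmax,app·[S]/(Km,app + [S]) = 12.2 × 0.0636/(0.241 + 0.0636) = 2.55 nmol·min⁻¹.

2.55 nmol·min⁻¹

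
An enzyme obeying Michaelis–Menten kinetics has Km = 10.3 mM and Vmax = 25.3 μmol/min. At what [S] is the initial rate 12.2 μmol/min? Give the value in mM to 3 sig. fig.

The required fractional saturation is v/Vmax = 12.2/25.3 = 0.4822.
Then [S]/(Km+[S]) = 0.4822 ⇒ [S] = 10.3 × 0.4822/(1 − 0.4822) = 9.59 mM.

9.59 mM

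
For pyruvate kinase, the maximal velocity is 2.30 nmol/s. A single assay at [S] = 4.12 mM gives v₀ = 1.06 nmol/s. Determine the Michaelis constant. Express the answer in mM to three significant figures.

4.82 mM

From v = Vmax[S]/(Km+[S]), Km = [S](Vmax − v)/v.
Km = 4.12 × (2.30 − 1.06) / 1.06 = 5.109/1.06 = 4.82 mM.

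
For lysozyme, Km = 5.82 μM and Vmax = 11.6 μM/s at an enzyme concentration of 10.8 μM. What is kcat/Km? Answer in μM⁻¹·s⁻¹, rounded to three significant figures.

kcat = Vmax/[E]total = 11.6/10.8 = 1.07 s⁻¹.
kcat/Km = 1.07/5.82 = 0.185 μM⁻¹·s⁻¹.

0.185 μM⁻¹·s⁻¹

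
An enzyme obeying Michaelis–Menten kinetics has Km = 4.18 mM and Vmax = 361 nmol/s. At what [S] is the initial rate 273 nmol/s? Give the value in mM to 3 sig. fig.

The required fractional saturation is v/Vmax = 273/361 = 0.7562.
Then [S]/(Km+[S]) = 0.7562 ⇒ [S] = 4.18 × 0.7562/(1 − 0.7562) = 13.0 mM.

13.0 mM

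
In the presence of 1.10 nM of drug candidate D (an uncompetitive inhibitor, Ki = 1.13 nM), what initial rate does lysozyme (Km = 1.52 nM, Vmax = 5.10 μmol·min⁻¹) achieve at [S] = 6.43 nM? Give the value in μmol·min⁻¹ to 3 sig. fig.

2.31 μmol·min⁻¹

With α = 1 + [I]/Ki = 1 + 1.10/1.13 = 1.973, the uncompetitive rate law is v = (Vmax/α)·[S] / (Km/α + [S]).
v = (5.10/1.973)×6.43 / (1.52/1.973 + 6.43) = 16.62/7.200 = 2.31 μmol·min⁻¹.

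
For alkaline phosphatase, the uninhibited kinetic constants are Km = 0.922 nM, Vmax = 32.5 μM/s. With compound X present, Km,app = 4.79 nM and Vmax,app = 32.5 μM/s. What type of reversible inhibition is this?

Km increases (0.922 → 4.79 nM) while Vmax is unchanged — the hallmark of competitive inhibition.

competitive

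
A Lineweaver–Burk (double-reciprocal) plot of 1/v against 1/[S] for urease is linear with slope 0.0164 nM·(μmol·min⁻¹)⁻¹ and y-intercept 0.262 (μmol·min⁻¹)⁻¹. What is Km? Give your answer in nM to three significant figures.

0.0626 nM

y-intercept = 1/Vmax ⇒ Vmax = 3.82 μmol·min⁻¹; slope = Km/Vmax ⇒ Km = slope × Vmax.
Km = 0.0164 × 3.82 = 0.0626 nM.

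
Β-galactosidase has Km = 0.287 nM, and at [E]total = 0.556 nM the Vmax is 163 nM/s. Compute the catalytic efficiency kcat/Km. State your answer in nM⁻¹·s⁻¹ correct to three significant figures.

kcat = Vmax/[E]total = 163/0.556 = 293 s⁻¹.
kcat/Km = 293/0.287 = 1020 nM⁻¹·s⁻¹.

1020 nM⁻¹·s⁻¹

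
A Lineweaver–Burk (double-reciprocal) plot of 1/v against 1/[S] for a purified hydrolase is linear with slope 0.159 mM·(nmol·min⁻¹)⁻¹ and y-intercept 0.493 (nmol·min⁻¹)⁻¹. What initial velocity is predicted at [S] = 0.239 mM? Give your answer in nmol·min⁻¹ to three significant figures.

The y-intercept is 1/Vmax, so Vmax = 1/0.493 = 2.03 nmol·min⁻¹.
The slope is Km/Vmax, so Km = 0.159 × 2.03 = 0.323 mM.
Then v = 2.03 × 0.239/(0.323 + 0.239) = 0.863 nmol·min⁻¹.

0.863 nmol·min⁻¹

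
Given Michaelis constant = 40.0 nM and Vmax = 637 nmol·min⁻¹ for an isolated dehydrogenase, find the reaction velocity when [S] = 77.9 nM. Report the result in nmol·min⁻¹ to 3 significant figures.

v = Vmax·[S]/(Km + [S]) = 637 × 77.9 / (40.0 + 77.9)
  = 49620 / 117.9 = 421 nmol·min⁻¹.

421 nmol·min⁻¹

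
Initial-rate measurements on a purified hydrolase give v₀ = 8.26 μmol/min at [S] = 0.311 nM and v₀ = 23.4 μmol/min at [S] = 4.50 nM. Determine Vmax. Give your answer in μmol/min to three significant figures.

27.1 μmol/min

From v = Vmax[S]/(Km+[S]), each point gives Vmax = v(Km+[S])/[S].
Equating: 8.26(Km+0.311)/0.311 = 23.4(Km+4.50)/4.50.
26.56·Km + 8.26 = 5.200·Km + 23.4, so (26.56 − 5.200)·Km = 23.4 − 8.26.
Km = 15.14/21.36 = 0.709 nM; then Vmax = 8.26(0.709+0.311)/0.311 = 27.1 μmol/min.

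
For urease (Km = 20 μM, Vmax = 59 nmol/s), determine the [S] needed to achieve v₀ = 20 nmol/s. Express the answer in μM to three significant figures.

10.3 μM

The required fractional saturation is v/Vmax = 20/59 = 0.3390.
Then [S]/(Km+[S]) = 0.3390 ⇒ [S] = 20 × 0.3390/(1 − 0.3390) = 10.3 μM.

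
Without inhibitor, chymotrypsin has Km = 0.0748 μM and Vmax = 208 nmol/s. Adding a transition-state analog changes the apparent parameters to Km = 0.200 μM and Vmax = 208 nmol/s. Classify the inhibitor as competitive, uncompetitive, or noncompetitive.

competitive

Km increases (0.0748 → 0.200 μM) while Vmax is unchanged — the hallmark of competitive inhibition.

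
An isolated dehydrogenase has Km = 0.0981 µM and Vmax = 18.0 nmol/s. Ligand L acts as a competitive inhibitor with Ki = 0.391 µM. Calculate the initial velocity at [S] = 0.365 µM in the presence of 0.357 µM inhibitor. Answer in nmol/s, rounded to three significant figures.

11.9 nmol/s

α = 1 + [I]/Ki = 1 + 0.357/0.391 = 1.913.
For a competitive inhibitor, Vmax is unchanged and the apparent Km becomes α·Km: Km,app = 0.188 µM, Vmax,app = 18.0 nmol/s.
v = Vmax,app·[S]/(Km,app + [S]) = 18.0 × 0.365/(0.188 + 0.365) = 11.9 nmol/s.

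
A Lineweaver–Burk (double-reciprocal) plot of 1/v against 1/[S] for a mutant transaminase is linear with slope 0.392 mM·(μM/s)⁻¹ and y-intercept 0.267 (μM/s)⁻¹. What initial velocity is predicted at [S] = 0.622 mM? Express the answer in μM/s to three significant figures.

The y-intercept is 1/Vmax, so Vmax = 1/0.267 = 3.75 μM/s.
The slope is Km/Vmax, so Km = 0.392 × 3.75 = 1.47 mM.
Then v = 3.75 × 0.622/(1.47 + 0.622) = 1.11 μM/s.

1.11 μM/s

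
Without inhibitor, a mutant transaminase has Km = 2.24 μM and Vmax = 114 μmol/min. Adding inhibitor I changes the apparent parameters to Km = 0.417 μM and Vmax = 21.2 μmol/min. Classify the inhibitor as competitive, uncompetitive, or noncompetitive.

Both Km and Vmax decrease by the same factor (~5.37-fold) — characteristic of uncompetitive inhibition.

uncompetitive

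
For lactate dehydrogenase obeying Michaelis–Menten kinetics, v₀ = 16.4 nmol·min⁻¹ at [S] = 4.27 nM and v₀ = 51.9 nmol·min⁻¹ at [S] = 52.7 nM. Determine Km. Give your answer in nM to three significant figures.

12.4 nM

From v = Vmax[S]/(Km+[S]), each point gives Vmax = v(Km+[S])/[S].
Equating: 16.4(Km+4.27)/4.27 = 51.9(Km+52.7)/52.7.
3.841·Km + 16.4 = 0.9848·Km + 51.9, so (3.841 − 0.9848)·Km = 51.9 − 16.4.
Km = 35.50/2.856 = 12.4 nM; then Vmax = 16.4(12.4+4.27)/4.27 = 64.1 nmol·min⁻¹.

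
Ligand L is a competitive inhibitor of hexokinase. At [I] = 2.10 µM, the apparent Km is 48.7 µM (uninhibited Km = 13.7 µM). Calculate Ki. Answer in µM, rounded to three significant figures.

Competitive: Km,app = α·Km with α = 1 + [I]/Ki.
α = Km,app/Km = 48.7/13.7 = 3.555.
Ki = [I]/(α − 1) = 2.10/2.555 = 0.822 µM.

0.822 µM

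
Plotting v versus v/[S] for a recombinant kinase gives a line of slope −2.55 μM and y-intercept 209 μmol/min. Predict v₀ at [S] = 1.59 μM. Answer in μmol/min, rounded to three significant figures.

In the Eadie–Hofstee form v = Vmax − Km·(v/[S]), the slope is −Km and the intercept is Vmax, so Km = 2.55 μM and Vmax = 209 μmol/min.
v = 209 × 1.59/(2.55 + 1.59) = 80.3 μmol/min.

80.3 μmol/min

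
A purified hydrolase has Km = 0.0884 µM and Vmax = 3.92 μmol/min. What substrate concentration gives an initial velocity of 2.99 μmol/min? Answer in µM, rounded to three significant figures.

0.284 µM

The required fractional saturation is v/Vmax = 2.99/3.92 = 0.7628.
Then [S]/(Km+[S]) = 0.7628 ⇒ [S] = 0.0884 × 0.7628/(1 − 0.7628) = 0.284 µM.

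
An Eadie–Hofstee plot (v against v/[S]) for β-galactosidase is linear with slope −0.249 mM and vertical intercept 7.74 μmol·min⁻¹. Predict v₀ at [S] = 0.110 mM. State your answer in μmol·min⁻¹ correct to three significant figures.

2.37 μmol·min⁻¹

In the Eadie–Hofstee form v = Vmax − Km·(v/[S]), the slope is −Km and the intercept is Vmax, so Km = 0.249 mM and Vmax = 7.74 μmol·min⁻¹.
v = 7.74 × 0.110/(0.249 + 0.110) = 2.37 μmol·min⁻¹.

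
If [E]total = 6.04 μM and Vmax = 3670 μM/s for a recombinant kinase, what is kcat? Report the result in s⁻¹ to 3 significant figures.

608 s⁻¹

kcat = Vmax/[E]total = 3670 μM/s / 6.04 μM = 608 s⁻¹.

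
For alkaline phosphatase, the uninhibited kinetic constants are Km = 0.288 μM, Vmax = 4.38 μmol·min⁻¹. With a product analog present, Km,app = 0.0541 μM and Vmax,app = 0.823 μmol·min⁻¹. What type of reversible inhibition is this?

Both Km and Vmax decrease by the same factor (~5.32-fold) — characteristic of uncompetitive inhibition.

uncompetitive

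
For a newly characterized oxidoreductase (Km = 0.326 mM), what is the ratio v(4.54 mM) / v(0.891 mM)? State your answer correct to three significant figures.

1.27

Since Vmax cancels, v₂/v₁ = [S]₂(Km+[S]₁) / [S]₁(Km+[S]₂).
= 4.54×(0.326+0.891) / (0.891×(0.326+4.54)) = 5.525/4.336 = 1.27.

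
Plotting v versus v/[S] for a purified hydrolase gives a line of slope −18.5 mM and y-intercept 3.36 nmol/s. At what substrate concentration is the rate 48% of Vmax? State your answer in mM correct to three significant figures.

17.1 mM

The Eadie–Hofstee slope gives Km = 18.5 mM (slope = −Km).
v/Vmax = [S]/(Km+[S]) = 0.48 ⇒ [S] = Km·0.48/(1−0.48) = 18.5 × 0.9231 = 17.1 mM.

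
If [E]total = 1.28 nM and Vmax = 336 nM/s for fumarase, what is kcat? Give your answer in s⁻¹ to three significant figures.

kcat = Vmax/[E]total = 336 nM/s / 1.28 nM = 262 s⁻¹.

262 s⁻¹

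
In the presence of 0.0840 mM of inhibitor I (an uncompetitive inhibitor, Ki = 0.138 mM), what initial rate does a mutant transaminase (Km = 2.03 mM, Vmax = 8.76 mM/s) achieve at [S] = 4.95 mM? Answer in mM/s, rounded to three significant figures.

4.34 mM/s

With α = 1 + [I]/Ki = 1 + 0.0840/0.138 = 1.609, the uncompetitive rate law is v = (Vmax/α)·[S] / (Km/α + [S]).
v = (8.76/1.609)×4.95 / (2.03/1.609 + 4.95) = 26.95/6.212 = 4.34 mM/s.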